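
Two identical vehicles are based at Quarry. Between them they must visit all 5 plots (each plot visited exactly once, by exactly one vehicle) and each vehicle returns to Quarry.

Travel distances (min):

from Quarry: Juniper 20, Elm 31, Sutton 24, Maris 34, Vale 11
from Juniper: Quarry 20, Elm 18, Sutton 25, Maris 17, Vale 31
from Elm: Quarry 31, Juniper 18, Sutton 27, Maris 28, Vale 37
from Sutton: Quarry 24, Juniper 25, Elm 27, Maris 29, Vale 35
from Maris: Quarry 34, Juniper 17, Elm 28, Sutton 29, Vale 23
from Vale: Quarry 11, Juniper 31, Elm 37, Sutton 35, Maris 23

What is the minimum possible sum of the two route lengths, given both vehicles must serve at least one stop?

Check every non-empty split of the stops between the two vehicles; for each half take its own optimal tour:
  {Juniper} + {Elm, Sutton, Maris, Vale}: 40 + 113 = 153
  {Elm} + {Juniper, Sutton, Maris, Vale}: 62 + 100 = 162
  {Juniper, Elm} + {Sutton, Maris, Vale}: 69 + 87 = 156
  {Sutton} + {Juniper, Elm, Maris, Vale}: 48 + 100 = 148
  {Juniper, Sutton} + {Elm, Maris, Vale}: 69 + 93 = 162
  {Elm, Sutton} + {Juniper, Maris, Vale}: 82 + 71 = 153
  … (15 splits in total)
  {Juniper, Elm, Sutton, Maris} + {Vale}: 116 + 22 = 138  ← best
Best: vehicle 1 Quarry → Juniper → Maris → Elm → Sutton → Quarry = 116; vehicle 2 Quarry → Vale → Quarry = 22; combined 138.

138 min — the smallest possible combined total.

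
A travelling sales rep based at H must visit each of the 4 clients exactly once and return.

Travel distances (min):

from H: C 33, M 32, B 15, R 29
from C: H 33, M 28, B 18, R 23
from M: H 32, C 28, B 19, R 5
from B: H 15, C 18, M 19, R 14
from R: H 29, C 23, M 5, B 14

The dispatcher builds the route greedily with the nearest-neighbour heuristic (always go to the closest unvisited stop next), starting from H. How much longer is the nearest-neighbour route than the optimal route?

The nearest-neighbour route is 2 min longer than optimal.

From H: B=15, R=29, M=32, C=33 → choose B (15).
From B: R=14, C=18, M=19 → choose R (14).
From R: M=5, C=23 → choose M (5).
From M: C=28 → choose C (28).
NN route H → B → R → M → C → H costs 95.
Optimal: H → M → R → C → B → H costs 93 (by enumerating all 12 distinct tours).
Excess = 95 − 93 = 2.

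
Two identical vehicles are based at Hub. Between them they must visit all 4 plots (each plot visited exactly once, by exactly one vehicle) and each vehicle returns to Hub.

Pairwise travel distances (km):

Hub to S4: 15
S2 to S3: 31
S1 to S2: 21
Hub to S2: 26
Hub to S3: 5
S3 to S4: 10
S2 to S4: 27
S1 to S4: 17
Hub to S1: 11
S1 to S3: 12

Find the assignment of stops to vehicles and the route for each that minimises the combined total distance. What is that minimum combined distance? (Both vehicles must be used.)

84 km — the smallest possible combined total.

There are 2^3 − 1 = 7 ways to divide the 4 stops into two non-empty groups. For each, the best each vehicle can do is its own shortest tour through its group:
  {S1} + {S2, S3, S4}: 22 + 68 = 90
  {S2} + {S1, S3, S4}: 52 + 43 = 95
  {S1, S2} + {S3, S4}: 58 + 30 = 88
  {S3} + {S1, S2, S4}: 10 + 74 = 84
  {S1, S3} + {S2, S4}: 28 + 68 = 96
  {S2, S3} + {S1, S4}: 62 + 43 = 105
  … (7 splits in total)
Best: vehicle 1 Hub → S3 → Hub = 10; vehicle 2 Hub → S1 → S2 → S4 → Hub = 74; combined 84.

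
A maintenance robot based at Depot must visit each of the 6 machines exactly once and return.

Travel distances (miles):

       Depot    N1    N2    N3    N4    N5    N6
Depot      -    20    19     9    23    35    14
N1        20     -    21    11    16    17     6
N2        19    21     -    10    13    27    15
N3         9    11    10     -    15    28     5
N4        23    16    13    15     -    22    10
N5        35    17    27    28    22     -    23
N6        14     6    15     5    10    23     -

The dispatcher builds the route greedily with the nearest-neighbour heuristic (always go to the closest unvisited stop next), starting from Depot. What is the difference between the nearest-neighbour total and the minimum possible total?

The nearest-neighbour route is 20 miles longer than optimal.

From Depot: N3=9, N6=14, N2=19, N1=20, N4=23, N5=35 → choose N3 (9).
From N3: N6=5, N2=10, N1=11, N4=15, N5=28 → choose N6 (5).
From N6: N1=6, N4=10, N2=15, N5=23 → choose N1 (6).
From N1: N4=16, N5=17, N2=21 → choose N4 (16).
From N4: N2=13, N5=22 → choose N2 (13).
From N2: N5=27 → choose N5 (27).
NN route Depot → N3 → N6 → N1 → N4 → N2 → N5 → Depot costs 111.
Optimal: Depot → N2 → N4 → N5 → N1 → N6 → N3 → Depot costs 91 (by enumerating all 360 distinct tours).
Excess = 111 − 91 = 20.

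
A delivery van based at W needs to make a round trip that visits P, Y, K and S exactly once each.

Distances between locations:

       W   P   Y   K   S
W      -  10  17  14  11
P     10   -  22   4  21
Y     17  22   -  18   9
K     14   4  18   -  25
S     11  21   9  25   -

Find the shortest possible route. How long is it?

With 4 stops there are 4!/2 = 12 distinct round trips (a route and its reverse cost the same).
W → P → Y → K → S → W: 10+22+18+25+11 = 86
W → P → Y → S → K → W: 10+22+9+25+14 = 80
W → P → K → Y → S → W: 10+4+18+9+11 = 52
W → P → K → S → Y → W: 10+4+25+9+17 = 65
W → P → S → Y → K → W: 10+21+9+18+14 = 72
W → P → S → K → Y → W: 10+21+25+18+17 = 91
W → Y → P → K → S → W: 17+22+4+25+11 = 79
W → Y → P → S → K → W: 17+22+21+25+14 = 99
W → Y → K → P → S → W: 17+18+4+21+11 = 71
W → Y → S → P → K → W: 17+9+21+4+14 = 65
W → K → P → Y → S → W: 14+4+22+9+11 = 60
W → K → Y → P → S → W: 14+18+22+21+11 = 86
The minimum is 52.
One optimal route: W → P → K → Y → S → W (or its reverse).

52 — the shortest possible round trip.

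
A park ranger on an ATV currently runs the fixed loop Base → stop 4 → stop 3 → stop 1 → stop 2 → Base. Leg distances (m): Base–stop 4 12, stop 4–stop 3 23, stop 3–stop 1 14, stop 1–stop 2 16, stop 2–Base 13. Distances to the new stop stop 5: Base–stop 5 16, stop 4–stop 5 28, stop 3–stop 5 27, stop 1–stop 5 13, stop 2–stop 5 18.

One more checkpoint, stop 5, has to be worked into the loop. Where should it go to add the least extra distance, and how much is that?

Insertion cost between consecutive stops i–j is d(i,stop 5) + d(stop 5,j) − d(i,j):
  between Base and stop 4: 16 + 28 − 12 = 32
  between stop 4 and stop 3: 28 + 27 − 23 = 32
  between stop 3 and stop 1: 27 + 13 − 14 = 26
  between stop 1 and stop 2: 13 + 18 − 16 = 15
  between stop 2 and Base: 18 + 16 − 13 = 21
Cheapest insertion is between stop 1 and stop 2, adding 15.
New total = 78 + 15 = 93.

+15 m — insert stop 5 between stop 1 and stop 2.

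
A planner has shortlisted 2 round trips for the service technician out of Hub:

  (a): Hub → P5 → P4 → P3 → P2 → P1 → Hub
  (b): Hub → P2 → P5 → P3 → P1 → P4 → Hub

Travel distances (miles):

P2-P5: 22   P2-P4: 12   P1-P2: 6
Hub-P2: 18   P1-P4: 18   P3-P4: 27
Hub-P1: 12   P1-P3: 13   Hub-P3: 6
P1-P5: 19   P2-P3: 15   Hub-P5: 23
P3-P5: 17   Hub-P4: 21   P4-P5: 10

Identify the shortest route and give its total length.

(a): 23 + 10 + 27 + 15 + 6 + 12 = 93
(b): 18 + 22 + 17 + 13 + 18 + 21 = 109

93 miles — (a) is the shortest.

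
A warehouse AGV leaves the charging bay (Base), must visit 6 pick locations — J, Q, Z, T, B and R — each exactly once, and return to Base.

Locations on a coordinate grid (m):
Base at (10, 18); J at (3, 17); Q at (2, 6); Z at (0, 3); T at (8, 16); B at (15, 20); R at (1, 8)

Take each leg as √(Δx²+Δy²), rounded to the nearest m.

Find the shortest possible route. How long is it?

50 m — the shortest possible round trip.

There are 360 distinct closed tours to check (reversals are equivalent).
Base-J-Q-Z-T-B-R-Base: 7+11+4+15+8+18+13 = 76
Base-J-Q-Z-T-R-B-Base: 7+11+4+15+11+18+5 = 71
Base-J-Q-Z-B-T-R-Base: 7+11+4+23+8+11+13 = 77
Base-J-Q-Z-B-R-T-Base: 7+11+4+23+18+11+3 = 77
Base-J-Q-Z-R-T-B-Base: 7+11+4+5+11+8+5 = 51
Base-J-Q-Z-R-B-T-Base: 7+11+4+5+18+8+3 = 56
Base-J-Q-T-Z-B-R-Base: 7+11+12+15+23+18+13 = 99
Base-J-Q-T-Z-R-B-Base: 7+11+12+15+5+18+5 = 73
… (352 more)
Base-J-R-Q-Z-T-B-Base: 7+9+2+4+15+8+5 = 50  ← best
The minimum is 50.
One optimal route: Base → J → R → Q → Z → T → B → Base (or its reverse).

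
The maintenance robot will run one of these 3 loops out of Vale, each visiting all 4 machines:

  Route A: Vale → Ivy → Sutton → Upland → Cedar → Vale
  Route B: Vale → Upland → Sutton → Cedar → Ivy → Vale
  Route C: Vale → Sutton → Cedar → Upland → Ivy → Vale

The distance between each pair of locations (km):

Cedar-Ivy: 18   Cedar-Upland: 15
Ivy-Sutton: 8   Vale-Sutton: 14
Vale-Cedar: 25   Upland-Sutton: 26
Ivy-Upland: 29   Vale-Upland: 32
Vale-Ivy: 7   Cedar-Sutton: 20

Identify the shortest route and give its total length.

Route A: 7 + 8 + 26 + 15 + 25 = 81
Route B: 32 + 26 + 20 + 18 + 7 = 103
Route C: 14 + 20 + 15 + 29 + 7 = 85

Shortest is Route A, total 81 km.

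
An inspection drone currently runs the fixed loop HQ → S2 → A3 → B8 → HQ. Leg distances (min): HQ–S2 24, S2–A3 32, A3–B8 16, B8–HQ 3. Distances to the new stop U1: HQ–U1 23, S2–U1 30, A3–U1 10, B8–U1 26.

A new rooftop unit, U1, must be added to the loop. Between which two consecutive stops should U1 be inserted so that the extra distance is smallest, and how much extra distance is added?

Insertion cost between consecutive stops i–j is d(i,U1) + d(U1,j) − d(i,j):
  between HQ and S2: 23 + 30 − 24 = 29
  between S2 and A3: 30 + 10 − 32 = 8
  between A3 and B8: 10 + 26 − 16 = 20
  between B8 and HQ: 26 + 23 − 3 = 46
Cheapest insertion is between S2 and A3, adding 8.
New total = 75 + 8 = 83.

Adding 8 min by placing U1 on the S2–A3 leg.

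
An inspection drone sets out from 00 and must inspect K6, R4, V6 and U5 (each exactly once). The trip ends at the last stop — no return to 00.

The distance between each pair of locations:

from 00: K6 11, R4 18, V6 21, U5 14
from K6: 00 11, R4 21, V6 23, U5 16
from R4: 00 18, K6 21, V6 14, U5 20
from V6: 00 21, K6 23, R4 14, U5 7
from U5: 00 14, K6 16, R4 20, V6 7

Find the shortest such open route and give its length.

Shortest open route: 48.

There are 4! = 24 possible orderings.
00 - K6 - R4 - V6 - U5: 11+21+14+7 = 53
00 - K6 - R4 - U5 - V6: 11+21+20+7 = 59
00 - K6 - V6 - R4 - U5: 11+23+14+20 = 68
00 - K6 - V6 - U5 - R4: 11+23+7+20 = 61
00 - K6 - U5 - R4 - V6: 11+16+20+14 = 61
00 - K6 - U5 - V6 - R4: 11+16+7+14 = 48
00 - R4 - K6 - V6 - U5: 18+21+23+7 = 69
00 - R4 - K6 - U5 - V6: 18+21+16+7 = 62
00 - R4 - V6 - K6 - U5: 18+14+23+16 = 71
00 - R4 - V6 - U5 - K6: 18+14+7+16 = 55
00 - R4 - U5 - K6 - V6: 18+20+16+23 = 77
00 - R4 - U5 - V6 - K6: 18+20+7+23 = 68
00 - V6 - K6 - R4 - U5: 21+23+21+20 = 85
00 - V6 - K6 - U5 - R4: 21+23+16+20 = 80
… (10 more)
The minimum is 48.
One shortest path: 00 → K6 → U5 → V6 → R4.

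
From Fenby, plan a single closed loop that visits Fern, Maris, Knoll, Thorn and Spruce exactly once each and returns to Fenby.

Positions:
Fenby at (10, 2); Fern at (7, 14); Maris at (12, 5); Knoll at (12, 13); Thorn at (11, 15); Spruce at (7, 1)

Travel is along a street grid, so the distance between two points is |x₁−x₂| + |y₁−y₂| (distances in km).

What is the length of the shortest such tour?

Minimum total distance: 38 km.

With 5 stops there are 5!/2 = 60 distinct round trips (a route and its reverse cost the same).
Fenby → Fern → Maris → Knoll → Thorn → Spruce → Fenby: 15+14+8+3+18+4 = 62
Fenby → Fern → Maris → Knoll → Spruce → Thorn → Fenby: 15+14+8+17+18+14 = 86
Fenby → Fern → Maris → Thorn → Knoll → Spruce → Fenby: 15+14+11+3+17+4 = 64
Fenby → Fern → Maris → Thorn → Spruce → Knoll → Fenby: 15+14+11+18+17+13 = 88
Fenby → Fern → Maris → Spruce → Knoll → Thorn → Fenby: 15+14+9+17+3+14 = 72
Fenby → Fern → Maris → Spruce → Thorn → Knoll → Fenby: 15+14+9+18+3+13 = 72
Fenby → Fern → Knoll → Maris → Thorn → Spruce → Fenby: 15+6+8+11+18+4 = 62
Fenby → Fern → Knoll → Maris → Spruce → Thorn → Fenby: 15+6+8+9+18+14 = 70
Fenby → Fern → Knoll → Thorn → Maris → Spruce → Fenby: 15+6+3+11+9+4 = 48
Fenby → Fern → Knoll → Thorn → Spruce → Maris → Fenby: 15+6+3+18+9+5 = 56
Fenby → Fern → Knoll → Spruce → Maris → Thorn → Fenby: 15+6+17+9+11+14 = 72
Fenby → Fern → Knoll → Spruce → Thorn → Maris → Fenby: 15+6+17+18+11+5 = 72
Fenby → Fern → Thorn → Maris → Knoll → Spruce → Fenby: 15+5+11+8+17+4 = 60
Fenby → Fern → Thorn → Maris → Spruce → Knoll → Fenby: 15+5+11+9+17+13 = 70
… (46 more)
Fenby → Maris → Knoll → Thorn → Fern → Spruce → Fenby: 5+8+3+5+13+4 = 38  ← best
The minimum is 38.
One optimal route: Fenby → Maris → Knoll → Thorn → Fern → Spruce → Fenby (or its reverse).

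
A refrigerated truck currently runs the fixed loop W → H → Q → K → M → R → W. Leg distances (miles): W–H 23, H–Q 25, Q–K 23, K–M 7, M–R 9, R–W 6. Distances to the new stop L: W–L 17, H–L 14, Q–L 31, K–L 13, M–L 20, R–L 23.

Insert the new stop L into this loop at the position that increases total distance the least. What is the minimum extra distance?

Minimum extra distance: 8 miles, inserting L between W and H.

Insertion cost between consecutive stops i–j is d(i,L) + d(L,j) − d(i,j):
  between W and H: 17 + 14 − 23 = 8
  between H and Q: 14 + 31 − 25 = 20
  between Q and K: 31 + 13 − 23 = 21
  between K and M: 13 + 20 − 7 = 26
  between M and R: 20 + 23 − 9 = 34
  between R and W: 23 + 17 − 6 = 34
Cheapest insertion is between W and H, adding 8.
New total = 93 + 8 = 101.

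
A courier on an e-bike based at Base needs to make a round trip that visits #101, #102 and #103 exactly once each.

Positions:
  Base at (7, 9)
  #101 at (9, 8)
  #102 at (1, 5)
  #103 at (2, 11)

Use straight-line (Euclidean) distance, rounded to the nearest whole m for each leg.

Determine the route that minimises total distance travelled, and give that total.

There are 3 distinct closed tours to check (reversals are equivalent).
Base-#101-#102-#103-Base: 2+9+6+5 = 22
Base-#101-#103-#102-Base: 2+8+6+7 = 23
Base-#102-#101-#103-Base: 7+9+8+5 = 29
The minimum is 22.
One optimal route: Base → #101 → #102 → #103 → Base (or its reverse).

22 m — the shortest possible round trip.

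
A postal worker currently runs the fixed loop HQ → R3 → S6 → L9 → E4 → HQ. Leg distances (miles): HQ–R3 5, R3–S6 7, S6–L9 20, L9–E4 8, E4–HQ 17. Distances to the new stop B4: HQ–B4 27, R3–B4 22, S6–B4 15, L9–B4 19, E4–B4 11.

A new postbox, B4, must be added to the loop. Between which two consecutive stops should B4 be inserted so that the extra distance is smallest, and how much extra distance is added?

Insertion cost between consecutive stops i–j is d(i,B4) + d(B4,j) − d(i,j):
  between HQ and R3: 27 + 22 − 5 = 44
  between R3 and S6: 22 + 15 − 7 = 30
  between S6 and L9: 15 + 19 − 20 = 14
  between L9 and E4: 19 + 11 − 8 = 22
  between E4 and HQ: 11 + 27 − 17 = 21
Cheapest insertion is between S6 and L9, adding 14.
New total = 57 + 14 = 71.

Minimum extra distance: 14 miles, inserting B4 between S6 and L9.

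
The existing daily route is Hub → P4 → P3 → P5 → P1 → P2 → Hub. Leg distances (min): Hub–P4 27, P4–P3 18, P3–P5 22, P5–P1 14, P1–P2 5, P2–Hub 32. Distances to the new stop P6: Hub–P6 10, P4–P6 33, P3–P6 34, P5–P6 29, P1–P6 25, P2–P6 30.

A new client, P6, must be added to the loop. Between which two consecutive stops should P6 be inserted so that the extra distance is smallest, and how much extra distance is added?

+8 min — insert P6 between P2 and Hub.

Insertion cost between consecutive stops i–j is d(i,P6) + d(P6,j) − d(i,j):
  between Hub and P4: 10 + 33 − 27 = 16
  between P4 and P3: 33 + 34 − 18 = 49
  between P3 and P5: 34 + 29 − 22 = 41
  between P5 and P1: 29 + 25 − 14 = 40
  between P1 and P2: 25 + 30 − 5 = 50
  between P2 and Hub: 30 + 10 − 32 = 8
Cheapest insertion is between P2 and Hub, adding 8.
New total = 118 + 8 = 126.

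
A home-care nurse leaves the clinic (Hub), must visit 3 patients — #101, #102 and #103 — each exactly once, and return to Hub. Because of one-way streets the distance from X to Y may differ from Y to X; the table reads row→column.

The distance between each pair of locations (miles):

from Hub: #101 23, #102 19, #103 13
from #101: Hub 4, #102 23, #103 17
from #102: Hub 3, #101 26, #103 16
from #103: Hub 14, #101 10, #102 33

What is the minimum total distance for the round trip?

Hub→#101→#102→#103→Hub: 23+23+16+14 = 76
Hub→#101→#103→#102→Hub: 23+17+33+3 = 76
Hub→#102→#101→#103→Hub: 19+26+17+14 = 76
Hub→#102→#103→#101→Hub: 19+16+10+4 = 49
Hub→#103→#101→#102→Hub: 13+10+23+3 = 49
Hub→#103→#102→#101→Hub: 13+33+26+4 = 76
The minimum is 49.
One optimal route: Hub → #102 → #103 → #101 → Hub.

49 miles — the shortest possible round trip.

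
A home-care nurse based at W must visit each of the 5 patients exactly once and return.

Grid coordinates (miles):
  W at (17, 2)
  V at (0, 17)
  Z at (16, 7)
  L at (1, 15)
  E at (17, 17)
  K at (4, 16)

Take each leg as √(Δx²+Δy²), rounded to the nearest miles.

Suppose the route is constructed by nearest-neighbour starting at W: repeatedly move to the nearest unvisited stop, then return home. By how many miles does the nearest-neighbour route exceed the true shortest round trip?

From W: Z=5, E=15, K=19, L=21, V=23 → choose Z (5).
From Z: E=10, K=15, L=17, V=19 → choose E (10).
From E: K=13, L=16, V=17 → choose K (13).
From K: L=3, V=4 → choose L (3).
From L: V=2 → choose V (2).
NN route W → Z → E → K → L → V → W costs 56.
Optimal: W → Z → E → K → V → L → W costs 55 (by enumerating all 60 distinct tours).
Excess = 56 − 55 = 1.

The nearest-neighbour route is 1 miles longer than optimal.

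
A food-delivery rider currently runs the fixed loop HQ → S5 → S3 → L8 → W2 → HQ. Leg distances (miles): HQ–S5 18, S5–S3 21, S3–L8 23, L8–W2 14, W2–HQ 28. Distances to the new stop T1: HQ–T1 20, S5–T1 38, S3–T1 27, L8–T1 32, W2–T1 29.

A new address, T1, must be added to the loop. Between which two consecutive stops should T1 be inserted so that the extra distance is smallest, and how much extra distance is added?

+21 miles — insert T1 between W2 and HQ.

Insertion cost between consecutive stops i–j is d(i,T1) + d(T1,j) − d(i,j):
  between HQ and S5: 20 + 38 − 18 = 40
  between S5 and S3: 38 + 27 − 21 = 44
  between S3 and L8: 27 + 32 − 23 = 36
  between L8 and W2: 32 + 29 − 14 = 47
  between W2 and HQ: 29 + 20 − 28 = 21
Cheapest insertion is between W2 and HQ, adding 21.
New total = 104 + 21 = 125.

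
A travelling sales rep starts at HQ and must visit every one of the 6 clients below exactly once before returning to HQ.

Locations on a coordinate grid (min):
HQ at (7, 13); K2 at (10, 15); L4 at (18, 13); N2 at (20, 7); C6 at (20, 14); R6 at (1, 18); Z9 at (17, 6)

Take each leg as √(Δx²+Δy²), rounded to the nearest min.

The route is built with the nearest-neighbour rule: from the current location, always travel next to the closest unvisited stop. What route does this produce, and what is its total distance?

At HQ the remaining stops are K2 4, R6 8, L4 11, Z9 12, C6 13, N2 14; go to K2.
At K2 the remaining stops are L4 8, R6 9, C6 10, Z9 11, N2 13; go to L4.
At L4 the remaining stops are C6 2, N2 6, Z9 7, R6 18; go to C6.
At C6 the remaining stops are N2 7, Z9 9, R6 19; go to N2.
At N2 the remaining stops are Z9 3, R6 22; go to Z9.
At Z9 the remaining stops are R6 20; go to R6.
Return R6→HQ: 8.
Total = 4 + 8 + 2 + 7 + 3 + 20 + 8 = 52.

Nearest-neighbour total = 52 min; route HQ → K2 → L4 → C6 → N2 → Z9 → R6 → HQ.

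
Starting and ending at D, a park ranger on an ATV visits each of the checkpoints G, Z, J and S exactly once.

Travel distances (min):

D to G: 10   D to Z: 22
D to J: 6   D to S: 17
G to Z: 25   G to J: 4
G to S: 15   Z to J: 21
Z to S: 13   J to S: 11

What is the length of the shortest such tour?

Shortest round trip = 60 min.

There are 12 distinct closed tours to check (reversals are equivalent).
D → G → Z → J → S → D: 10+25+21+11+17 = 84
D → G → Z → S → J → D: 10+25+13+11+6 = 65
D → G → J → Z → S → D: 10+4+21+13+17 = 65
D → G → J → S → Z → D: 10+4+11+13+22 = 60
D → G → S → Z → J → D: 10+15+13+21+6 = 65
D → G → S → J → Z → D: 10+15+11+21+22 = 79
D → Z → G → J → S → D: 22+25+4+11+17 = 79
D → Z → G → S → J → D: 22+25+15+11+6 = 79
D → Z → J → G → S → D: 22+21+4+15+17 = 79
D → Z → S → G → J → D: 22+13+15+4+6 = 60
D → J → G → Z → S → D: 6+4+25+13+17 = 65
D → J → Z → G → S → D: 6+21+25+15+17 = 84
The minimum is 60.
One optimal route: D → G → J → S → Z → D (or its reverse).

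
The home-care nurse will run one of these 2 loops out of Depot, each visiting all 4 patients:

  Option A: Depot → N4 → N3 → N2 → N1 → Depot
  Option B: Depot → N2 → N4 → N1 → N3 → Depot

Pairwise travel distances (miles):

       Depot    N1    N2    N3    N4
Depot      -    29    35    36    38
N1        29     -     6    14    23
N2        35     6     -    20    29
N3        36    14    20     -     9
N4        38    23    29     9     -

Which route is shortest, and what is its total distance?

Option A: 38 + 9 + 20 + 6 + 29 = 102
Option B: 35 + 29 + 23 + 14 + 36 = 137

Shortest is Option A, total 102 miles.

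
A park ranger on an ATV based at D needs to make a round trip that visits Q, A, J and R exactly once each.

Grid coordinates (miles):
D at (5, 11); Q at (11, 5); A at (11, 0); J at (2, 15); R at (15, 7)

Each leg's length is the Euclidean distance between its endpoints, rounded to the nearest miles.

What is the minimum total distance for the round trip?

Minimum total distance: 41 miles.

There are 12 distinct closed tours to check (reversals are equivalent).
D → Q → A → J → R → D: 8+5+17+15+11 = 56
D → Q → A → R → J → D: 8+5+8+15+5 = 41
D → Q → J → A → R → D: 8+13+17+8+11 = 57
D → Q → J → R → A → D: 8+13+15+8+13 = 57
D → Q → R → A → J → D: 8+4+8+17+5 = 42
D → Q → R → J → A → D: 8+4+15+17+13 = 57
D → A → Q → J → R → D: 13+5+13+15+11 = 57
D → A → Q → R → J → D: 13+5+4+15+5 = 42
D → A → J → Q → R → D: 13+17+13+4+11 = 58
D → A → R → Q → J → D: 13+8+4+13+5 = 43
D → J → Q → A → R → D: 5+13+5+8+11 = 42
D → J → A → Q → R → D: 5+17+5+4+11 = 42
The minimum is 41.
One optimal route: D → Q → A → R → J → D (or its reverse).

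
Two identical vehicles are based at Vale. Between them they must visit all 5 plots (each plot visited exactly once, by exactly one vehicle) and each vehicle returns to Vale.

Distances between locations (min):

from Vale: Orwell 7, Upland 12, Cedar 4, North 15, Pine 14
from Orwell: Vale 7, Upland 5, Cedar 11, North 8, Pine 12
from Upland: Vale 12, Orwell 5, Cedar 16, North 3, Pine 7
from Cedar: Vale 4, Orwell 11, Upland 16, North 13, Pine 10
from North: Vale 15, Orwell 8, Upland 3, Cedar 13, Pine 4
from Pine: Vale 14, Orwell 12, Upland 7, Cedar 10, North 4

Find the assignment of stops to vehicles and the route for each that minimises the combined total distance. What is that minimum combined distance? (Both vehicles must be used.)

Try each way of splitting the stops between the two vehicles (each non-empty) and, for each split, find the best tour for each vehicle:
  {Orwell} + {Upland, Cedar, North, Pine}: 14 + 33 = 47
  {Upland} + {Orwell, Cedar, North, Pine}: 24 + 33 = 57
  {Orwell, Upland} + {Cedar, North, Pine}: 24 + 33 = 57
  {Cedar} + {Orwell, Upland, North, Pine}: 8 + 33 = 41
  {Orwell, Cedar} + {Upland, North, Pine}: 22 + 33 = 55
  {Upland, Cedar} + {Orwell, North, Pine}: 32 + 33 = 65
  … (15 splits in total)
Best: vehicle 1 Vale → Cedar → Vale = 8; vehicle 2 Vale → Orwell → Upland → North → Pine → Vale = 33; combined 41.

41 min — the smallest possible combined total.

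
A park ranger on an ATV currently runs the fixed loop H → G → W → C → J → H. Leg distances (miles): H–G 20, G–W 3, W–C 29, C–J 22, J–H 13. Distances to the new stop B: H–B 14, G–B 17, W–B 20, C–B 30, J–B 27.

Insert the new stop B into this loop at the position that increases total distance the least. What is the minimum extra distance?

Insertion cost between consecutive stops i–j is d(i,B) + d(B,j) − d(i,j):
  between H and G: 14 + 17 − 20 = 11
  between G and W: 17 + 20 − 3 = 34
  between W and C: 20 + 30 − 29 = 21
  between C and J: 30 + 27 − 22 = 35
  between J and H: 27 + 14 − 13 = 28
Cheapest insertion is between H and G, adding 11.
New total = 87 + 11 = 98.

Adding 11 miles by placing B on the H–G leg.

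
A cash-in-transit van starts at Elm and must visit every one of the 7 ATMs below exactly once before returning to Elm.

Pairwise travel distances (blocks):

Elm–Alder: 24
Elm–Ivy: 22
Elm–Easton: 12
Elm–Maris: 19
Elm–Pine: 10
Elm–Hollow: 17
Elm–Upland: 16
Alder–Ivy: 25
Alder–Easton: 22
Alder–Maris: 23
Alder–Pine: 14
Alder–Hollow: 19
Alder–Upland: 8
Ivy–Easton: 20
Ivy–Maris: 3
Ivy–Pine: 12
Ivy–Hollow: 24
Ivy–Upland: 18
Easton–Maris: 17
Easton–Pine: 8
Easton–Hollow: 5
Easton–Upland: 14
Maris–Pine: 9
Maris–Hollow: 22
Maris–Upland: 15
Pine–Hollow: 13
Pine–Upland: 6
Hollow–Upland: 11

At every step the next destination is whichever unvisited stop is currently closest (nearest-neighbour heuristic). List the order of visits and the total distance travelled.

Nearest-neighbour total = 90 blocks; route Elm → Pine → Upland → Alder → Hollow → Easton → Maris → Ivy → Elm.

Elm → [Pine:10 / Easton:12 / Upland:16 / Hollow:17 / Maris:19 / Ivy:22 / Alder:24] → Pine (10)
Pine → [Upland:6 / Easton:8 / Maris:9 / Ivy:12 / Hollow:13 / Alder:14] → Upland (6)
Upland → [Alder:8 / Hollow:11 / Easton:14 / Maris:15 / Ivy:18] → Alder (8)
Alder → [Hollow:19 / Easton:22 / Maris:23 / Ivy:25] → Hollow (19)
Hollow → [Easton:5 / Maris:22 / Ivy:24] → Easton (5)
Easton → [Maris:17 / Ivy:20] → Maris (17)
Maris → [Ivy:3] → Ivy (3)
Return Ivy→Elm: 22.
Total = 10 + 6 + 8 + 19 + 5 + 17 + 3 + 22 = 90.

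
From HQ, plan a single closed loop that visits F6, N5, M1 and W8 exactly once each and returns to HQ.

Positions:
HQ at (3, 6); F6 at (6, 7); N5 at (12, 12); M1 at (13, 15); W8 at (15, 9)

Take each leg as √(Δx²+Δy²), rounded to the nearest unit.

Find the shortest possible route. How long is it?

There are 12 distinct closed tours to check (reversals are equivalent).
HQ → F6 → N5 → M1 → W8 → HQ: 3+8+3+6+12 = 32
HQ → F6 → N5 → W8 → M1 → HQ: 3+8+4+6+13 = 34
HQ → F6 → M1 → N5 → W8 → HQ: 3+11+3+4+12 = 33
HQ → F6 → M1 → W8 → N5 → HQ: 3+11+6+4+11 = 35
HQ → F6 → W8 → N5 → M1 → HQ: 3+9+4+3+13 = 32
HQ → F6 → W8 → M1 → N5 → HQ: 3+9+6+3+11 = 32
HQ → N5 → F6 → M1 → W8 → HQ: 11+8+11+6+12 = 48
HQ → N5 → F6 → W8 → M1 → HQ: 11+8+9+6+13 = 47
HQ → N5 → M1 → F6 → W8 → HQ: 11+3+11+9+12 = 46
HQ → N5 → W8 → F6 → M1 → HQ: 11+4+9+11+13 = 48
HQ → M1 → F6 → N5 → W8 → HQ: 13+11+8+4+12 = 48
HQ → M1 → N5 → F6 → W8 → HQ: 13+3+8+9+12 = 45
The minimum is 32.
One optimal route: HQ → F6 → N5 → M1 → W8 → HQ (or its reverse).

Minimum total distance: 32.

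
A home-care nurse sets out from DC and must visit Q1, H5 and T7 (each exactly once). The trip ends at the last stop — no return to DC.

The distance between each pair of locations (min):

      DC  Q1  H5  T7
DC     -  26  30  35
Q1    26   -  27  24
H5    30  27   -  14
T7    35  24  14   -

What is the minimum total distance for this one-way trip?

There are 3! = 6 possible orderings.
DC - Q1 - H5 - T7: 26+27+14 = 67
DC - Q1 - T7 - H5: 26+24+14 = 64
DC - H5 - Q1 - T7: 30+27+24 = 81
DC - H5 - T7 - Q1: 30+14+24 = 68
DC - T7 - Q1 - H5: 35+24+27 = 86
DC - T7 - H5 - Q1: 35+14+27 = 76
The minimum is 64.
One shortest path: DC → Q1 → T7 → H5.

Minimum one-way distance = 64 min.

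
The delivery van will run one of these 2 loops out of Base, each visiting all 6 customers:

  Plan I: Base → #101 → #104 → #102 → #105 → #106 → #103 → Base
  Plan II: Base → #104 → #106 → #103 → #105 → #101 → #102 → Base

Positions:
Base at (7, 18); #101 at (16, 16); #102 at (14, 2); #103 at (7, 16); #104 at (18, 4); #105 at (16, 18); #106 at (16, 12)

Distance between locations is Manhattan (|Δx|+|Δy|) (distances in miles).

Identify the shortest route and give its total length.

Plan I: 11 + 14 + 6 + 18 + 6 + 13 + 2 = 70
Plan II: 25 + 10 + 13 + 11 + 2 + 16 + 23 = 100

70 miles — Plan I is the shortest.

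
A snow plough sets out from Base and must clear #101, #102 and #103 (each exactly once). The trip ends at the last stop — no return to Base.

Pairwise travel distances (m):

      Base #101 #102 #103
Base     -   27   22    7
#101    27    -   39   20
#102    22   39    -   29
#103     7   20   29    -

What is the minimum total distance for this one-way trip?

66 m — the minimum one-way total.

There are 3! = 6 possible orderings.
Base - #101 - #102 - #103: 27+39+29 = 95
Base - #101 - #103 - #102: 27+20+29 = 76
Base - #102 - #101 - #103: 22+39+20 = 81
Base - #102 - #103 - #101: 22+29+20 = 71
Base - #103 - #101 - #102: 7+20+39 = 66
Base - #103 - #102 - #101: 7+29+39 = 75
The minimum is 66.
One shortest path: Base → #103 → #101 → #102.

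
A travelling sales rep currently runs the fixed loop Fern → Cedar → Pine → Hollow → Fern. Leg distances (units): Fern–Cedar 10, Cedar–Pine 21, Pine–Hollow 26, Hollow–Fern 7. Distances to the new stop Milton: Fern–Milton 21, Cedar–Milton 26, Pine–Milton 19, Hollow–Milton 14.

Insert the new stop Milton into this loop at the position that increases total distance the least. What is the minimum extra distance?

Insertion cost between consecutive stops i–j is d(i,Milton) + d(Milton,j) − d(i,j):
  between Fern and Cedar: 21 + 26 − 10 = 37
  between Cedar and Pine: 26 + 19 − 21 = 24
  between Pine and Hollow: 19 + 14 − 26 = 7
  between Hollow and Fern: 14 + 21 − 7 = 28
Cheapest insertion is between Pine and Hollow, adding 7.
New total = 64 + 7 = 71.

Minimum extra distance: 7, inserting Milton between Pine and Hollow.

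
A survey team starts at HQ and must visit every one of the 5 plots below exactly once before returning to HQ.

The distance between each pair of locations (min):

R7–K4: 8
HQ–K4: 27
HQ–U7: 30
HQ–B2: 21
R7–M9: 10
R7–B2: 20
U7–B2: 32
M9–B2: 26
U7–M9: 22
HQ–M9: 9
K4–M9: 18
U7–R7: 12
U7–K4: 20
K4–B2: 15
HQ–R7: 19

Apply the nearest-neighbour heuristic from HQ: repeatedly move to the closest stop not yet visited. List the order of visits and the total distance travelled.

Nearest-neighbour total = 104 min; route HQ → M9 → R7 → K4 → B2 → U7 → HQ.

HQ → [M9:9 / R7:19 / B2:21 / K4:27 / U7:30] → M9 (9)
M9 → [R7:10 / K4:18 / U7:22 / B2:26] → R7 (10)
R7 → [K4:8 / U7:12 / B2:20] → K4 (8)
K4 → [B2:15 / U7:20] → B2 (15)
B2 → [U7:32] → U7 (32)
Return U7→HQ: 30.
Total = 9 + 10 + 8 + 15 + 32 + 30 = 104.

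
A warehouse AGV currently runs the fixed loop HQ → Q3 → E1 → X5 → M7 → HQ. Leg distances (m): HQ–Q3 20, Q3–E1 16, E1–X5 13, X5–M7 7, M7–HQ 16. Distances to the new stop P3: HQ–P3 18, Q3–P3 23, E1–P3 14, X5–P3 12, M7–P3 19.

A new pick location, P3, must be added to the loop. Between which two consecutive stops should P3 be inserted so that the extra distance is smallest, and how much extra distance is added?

+13 m — insert P3 between E1 and X5.

Insertion cost between consecutive stops i–j is d(i,P3) + d(P3,j) − d(i,j):
  between HQ and Q3: 18 + 23 − 20 = 21
  between Q3 and E1: 23 + 14 − 16 = 21
  between E1 and X5: 14 + 12 − 13 = 13
  between X5 and M7: 12 + 19 − 7 = 24
  between M7 and HQ: 19 + 18 − 16 = 21
Cheapest insertion is between E1 and X5, adding 13.
New total = 72 + 13 = 85.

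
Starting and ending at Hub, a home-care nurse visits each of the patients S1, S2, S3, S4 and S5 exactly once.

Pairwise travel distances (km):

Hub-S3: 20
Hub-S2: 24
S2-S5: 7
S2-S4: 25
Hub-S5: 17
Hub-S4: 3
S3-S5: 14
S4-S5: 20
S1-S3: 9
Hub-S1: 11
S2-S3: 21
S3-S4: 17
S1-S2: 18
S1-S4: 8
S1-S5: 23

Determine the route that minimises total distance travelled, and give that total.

65 km — the shortest possible round trip.

There are 60 distinct closed tours to check (reversals are equivalent).
Hub → S1 → S2 → S3 → S4 → S5 → Hub: 11+18+21+17+20+17 = 104
Hub → S1 → S2 → S3 → S5 → S4 → Hub: 11+18+21+14+20+3 = 87
Hub → S1 → S2 → S4 → S3 → S5 → Hub: 11+18+25+17+14+17 = 102
Hub → S1 → S2 → S4 → S5 → S3 → Hub: 11+18+25+20+14+20 = 108
Hub → S1 → S2 → S5 → S3 → S4 → Hub: 11+18+7+14+17+3 = 70
Hub → S1 → S2 → S5 → S4 → S3 → Hub: 11+18+7+20+17+20 = 93
Hub → S1 → S3 → S2 → S4 → S5 → Hub: 11+9+21+25+20+17 = 103
Hub → S1 → S3 → S2 → S5 → S4 → Hub: 11+9+21+7+20+3 = 71
Hub → S1 → S3 → S4 → S2 → S5 → Hub: 11+9+17+25+7+17 = 86
Hub → S1 → S3 → S4 → S5 → S2 → Hub: 11+9+17+20+7+24 = 88
Hub → S1 → S3 → S5 → S2 → S4 → Hub: 11+9+14+7+25+3 = 69
Hub → S1 → S3 → S5 → S4 → S2 → Hub: 11+9+14+20+25+24 = 103
Hub → S1 → S4 → S2 → S3 → S5 → Hub: 11+8+25+21+14+17 = 96
Hub → S1 → S4 → S2 → S5 → S3 → Hub: 11+8+25+7+14+20 = 85
… (46 more)
Hub → S2 → S5 → S3 → S1 → S4 → Hub: 24+7+14+9+8+3 = 65  ← best
The minimum is 65.
One optimal route: Hub → S2 → S5 → S3 → S1 → S4 → Hub (or its reverse).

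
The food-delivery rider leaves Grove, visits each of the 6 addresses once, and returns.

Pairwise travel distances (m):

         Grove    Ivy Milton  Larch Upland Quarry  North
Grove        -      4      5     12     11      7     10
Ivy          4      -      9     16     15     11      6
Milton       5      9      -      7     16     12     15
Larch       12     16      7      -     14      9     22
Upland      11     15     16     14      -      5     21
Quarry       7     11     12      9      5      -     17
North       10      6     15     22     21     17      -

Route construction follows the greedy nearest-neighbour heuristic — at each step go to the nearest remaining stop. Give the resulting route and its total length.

Grove → [Ivy:4 / Milton:5 / Quarry:7 / North:10 / Upland:11 / Larch:12] → Ivy (4)
Ivy → [North:6 / Milton:9 / Quarry:11 / Upland:15 / Larch:16] → North (6)
North → [Milton:15 / Quarry:17 / Upland:21 / Larch:22] → Milton (15)
Milton → [Larch:7 / Quarry:12 / Upland:16] → Larch (7)
Larch → [Quarry:9 / Upland:14] → Quarry (9)
Quarry → [Upland:5] → Upland (5)
Return Upland→Grove: 11.
Total = 4 + 6 + 15 + 7 + 9 + 5 + 11 = 57.

Total distance 57 m via the nearest-neighbour route Grove → Ivy → North → Milton → Larch → Quarry → Upland → Grove.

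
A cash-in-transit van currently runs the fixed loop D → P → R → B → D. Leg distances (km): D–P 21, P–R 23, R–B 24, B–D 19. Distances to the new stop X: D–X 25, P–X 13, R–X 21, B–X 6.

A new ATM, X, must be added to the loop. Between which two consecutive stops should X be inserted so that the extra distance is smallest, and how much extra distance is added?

+3 km — insert X between R and B.

Insertion cost between consecutive stops i–j is d(i,X) + d(X,j) − d(i,j):
  between D and P: 25 + 13 − 21 = 17
  between P and R: 13 + 21 − 23 = 11
  between R and B: 21 + 6 − 24 = 3
  between B and D: 6 + 25 − 19 = 12
Cheapest insertion is between R and B, adding 3.
New total = 87 + 3 = 90.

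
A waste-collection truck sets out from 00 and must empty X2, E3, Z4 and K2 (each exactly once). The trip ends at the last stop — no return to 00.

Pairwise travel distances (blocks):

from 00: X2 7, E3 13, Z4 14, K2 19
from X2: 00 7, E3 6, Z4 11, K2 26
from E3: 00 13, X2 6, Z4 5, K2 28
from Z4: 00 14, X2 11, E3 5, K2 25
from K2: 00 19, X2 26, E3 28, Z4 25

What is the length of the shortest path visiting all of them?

Minimum one-way distance = 43 blocks.

There are 4! = 24 possible orderings.
00 → X2 → E3 → Z4 → K2: 7+6+5+25 = 43
00 → X2 → E3 → K2 → Z4: 7+6+28+25 = 66
00 → X2 → Z4 → E3 → K2: 7+11+5+28 = 51
00 → X2 → Z4 → K2 → E3: 7+11+25+28 = 71
00 → X2 → K2 → E3 → Z4: 7+26+28+5 = 66
00 → X2 → K2 → Z4 → E3: 7+26+25+5 = 63
00 → E3 → X2 → Z4 → K2: 13+6+11+25 = 55
00 → E3 → X2 → K2 → Z4: 13+6+26+25 = 70
00 → E3 → Z4 → X2 → K2: 13+5+11+26 = 55
00 → E3 → Z4 → K2 → X2: 13+5+25+26 = 69
00 → E3 → K2 → X2 → Z4: 13+28+26+11 = 78
00 → E3 → K2 → Z4 → X2: 13+28+25+11 = 77
00 → Z4 → X2 → E3 → K2: 14+11+6+28 = 59
00 → Z4 → X2 → K2 → E3: 14+11+26+28 = 79
… (10 more)
The minimum is 43.
One shortest path: 00 → X2 → E3 → Z4 → K2.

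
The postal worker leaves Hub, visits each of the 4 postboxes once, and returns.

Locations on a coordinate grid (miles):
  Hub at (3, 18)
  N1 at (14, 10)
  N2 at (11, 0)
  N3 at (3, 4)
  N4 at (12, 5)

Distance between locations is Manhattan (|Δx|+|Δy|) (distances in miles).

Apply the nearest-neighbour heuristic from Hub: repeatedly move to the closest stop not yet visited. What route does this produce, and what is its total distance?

Nearest-neighbour total = 62 miles; route Hub → N3 → N4 → N2 → N1 → Hub.

At Hub the remaining stops are N3 14, N1 19, N4 22, N2 26; go to N3.
At N3 the remaining stops are N4 10, N2 12, N1 17; go to N4.
At N4 the remaining stops are N2 6, N1 7; go to N2.
At N2 the remaining stops are N1 13; go to N1.
Return N1→Hub: 19.
Total = 14 + 10 + 6 + 13 + 19 = 62.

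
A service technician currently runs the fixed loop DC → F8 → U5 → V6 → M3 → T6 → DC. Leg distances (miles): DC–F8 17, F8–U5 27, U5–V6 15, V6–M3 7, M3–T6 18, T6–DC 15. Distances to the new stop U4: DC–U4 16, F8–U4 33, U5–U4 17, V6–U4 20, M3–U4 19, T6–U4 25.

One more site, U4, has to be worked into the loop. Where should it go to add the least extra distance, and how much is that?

Insertion cost between consecutive stops i–j is d(i,U4) + d(U4,j) − d(i,j):
  between DC and F8: 16 + 33 − 17 = 32
  between F8 and U5: 33 + 17 − 27 = 23
  between U5 and V6: 17 + 20 − 15 = 22
  between V6 and M3: 20 + 19 − 7 = 32
  between M3 and T6: 19 + 25 − 18 = 26
  between T6 and DC: 25 + 16 − 15 = 26
Cheapest insertion is between U5 and V6, adding 22.
New total = 99 + 22 = 121.

+22 miles — insert U4 between U5 and V6.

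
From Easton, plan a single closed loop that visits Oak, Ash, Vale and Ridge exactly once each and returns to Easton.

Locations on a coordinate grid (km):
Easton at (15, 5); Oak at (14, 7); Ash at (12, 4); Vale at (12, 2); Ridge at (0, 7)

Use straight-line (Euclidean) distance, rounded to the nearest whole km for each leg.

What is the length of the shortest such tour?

There are 12 distinct closed tours to check (reversals are equivalent).
Easton→Oak→Ash→Vale→Ridge→Easton: 2+4+2+13+15 = 36
Easton→Oak→Ash→Ridge→Vale→Easton: 2+4+12+13+4 = 35
Easton→Oak→Vale→Ash→Ridge→Easton: 2+5+2+12+15 = 36
Easton→Oak→Vale→Ridge→Ash→Easton: 2+5+13+12+3 = 35
Easton→Oak→Ridge→Ash→Vale→Easton: 2+14+12+2+4 = 34
Easton→Oak→Ridge→Vale→Ash→Easton: 2+14+13+2+3 = 34
Easton→Ash→Oak→Vale→Ridge→Easton: 3+4+5+13+15 = 40
Easton→Ash→Oak→Ridge→Vale→Easton: 3+4+14+13+4 = 38
Easton→Ash→Vale→Oak→Ridge→Easton: 3+2+5+14+15 = 39
Easton→Ash→Ridge→Oak→Vale→Easton: 3+12+14+5+4 = 38
Easton→Vale→Oak→Ash→Ridge→Easton: 4+5+4+12+15 = 40
Easton→Vale→Ash→Oak→Ridge→Easton: 4+2+4+14+15 = 39
The minimum is 34.
One optimal route: Easton → Oak → Ridge → Ash → Vale → Easton (or its reverse).

Minimum total distance: 34 km.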